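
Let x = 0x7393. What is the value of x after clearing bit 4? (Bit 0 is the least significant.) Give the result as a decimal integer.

x = 111001110010011
bit 4 is currently 1; clear it via x & ~(1 << 4) = x & ~16
→ 111001110000011 = 29571

29571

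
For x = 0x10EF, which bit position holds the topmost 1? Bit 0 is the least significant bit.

12

0x10EF = 1000011101111
The topmost 1 is at position 12 (since 2^12 = 4096 ≤ 4335 < 8192).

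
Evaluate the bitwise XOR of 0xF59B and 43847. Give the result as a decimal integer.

24284

0xF59B = 1111010110011011
43847 = 1010101101000111
XOR → 0101111011011100 = 24284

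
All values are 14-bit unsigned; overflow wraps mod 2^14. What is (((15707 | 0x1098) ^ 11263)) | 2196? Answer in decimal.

7860

15707 = 11110101011011
0x1098 = 01000010011000
→ | → 11110111011011 = 15835
11263 = 10101111111111
→ ^ → 01011000100100 = 5668
2196 = 00100010010100
→ | → 01111010110100 = 7860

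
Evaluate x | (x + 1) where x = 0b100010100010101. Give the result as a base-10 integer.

17687

x = 100010100010101 = 17685
x + 1 = 100010100010110
OR    = 100010100010111 = 17687
(x | (x + 1) sets the lowest cleared bit.)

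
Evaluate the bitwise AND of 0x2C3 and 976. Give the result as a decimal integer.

704

0x2C3 = 1011000011
976 = 1111010000
AND → 1011000000 = 704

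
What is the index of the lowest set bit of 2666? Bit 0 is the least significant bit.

2666 = 101001101010
Trailing zeros: 1, so the lowest set bit is bit 1 (value 2).

1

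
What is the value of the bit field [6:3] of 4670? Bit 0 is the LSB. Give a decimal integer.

7

v = 1001000111110
Shift right by 3: 1001000111
Mask low 4 bits: 0111 = 7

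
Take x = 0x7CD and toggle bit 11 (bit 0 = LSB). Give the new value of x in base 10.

x = 011111001101
bit 11 is currently 0; toggle it via x ^ (1 << 11) = x ^ 2048
→ 111111001101 = 4045

4045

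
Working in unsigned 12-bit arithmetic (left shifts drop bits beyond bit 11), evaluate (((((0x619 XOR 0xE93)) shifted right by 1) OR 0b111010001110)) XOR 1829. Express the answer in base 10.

2538

0x619 = 011000011001
0xE93 = 111010010011
→ XOR → 100010001010 = 2186
→ shifted right by 1 → 010001000101 = 1093
0b111010001110 = 111010001110
→ OR → 111011001111 = 3791
1829 = 011100100101
→ XOR → 100111101010 = 2538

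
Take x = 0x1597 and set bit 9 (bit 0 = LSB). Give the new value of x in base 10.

x = 1010110010111
bit 9 is currently 0; set it via x | (1 << 9) = x | 512
→ 1011110010111 = 6039

6039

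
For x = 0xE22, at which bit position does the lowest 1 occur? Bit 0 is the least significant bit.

0xE22 = 111000100010
Trailing zeros: 1, so the lowest set bit is bit 1 (value 2).

1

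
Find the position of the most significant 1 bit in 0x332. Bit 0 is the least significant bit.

9

0x332 = 1100110010
The topmost 1 is at position 9 (since 2^9 = 512 ≤ 818 < 1024).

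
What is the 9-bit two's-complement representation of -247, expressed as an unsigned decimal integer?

247 in 9 bits: 011110111
Invert: 100001000
Add 1:  100001001 = 265
(Check: 2^9 - 247 = 512 - 247 = 265.)

265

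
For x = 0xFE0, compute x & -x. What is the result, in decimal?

x = 111111100000 = 4064
-x (two's complement) = …000000100000
AND   = 000000100000 = 32
(x & -x isolates the lowest set bit of x.)

32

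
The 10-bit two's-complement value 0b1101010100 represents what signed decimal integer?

pattern = 1101010100 (MSB is 1 ⇒ negative)
Invert: 0010101011, add 1 → 0010101100 = 172, so the value is -172.
(Equivalently: 852 - 2^10 = 852 - 1024 = -172.)

-172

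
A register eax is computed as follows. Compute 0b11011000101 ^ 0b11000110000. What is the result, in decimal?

a = 11011000101
b = 11000110000
XOR → 00011110101 = 245

245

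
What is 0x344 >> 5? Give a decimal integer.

26

0x344 = 1101000100
shift right by 5 → 0000011010 = 26
(equivalently, floor(836 / 32))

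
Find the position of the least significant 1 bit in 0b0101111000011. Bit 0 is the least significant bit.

0

0b0101111000011 = 101111000011
Trailing zeros: 0, so the lowest set bit is bit 0 (value 1).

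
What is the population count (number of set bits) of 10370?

4

10370 = 10100010000010
Count the 1s: 1 + 1 + 1 + 1 = 4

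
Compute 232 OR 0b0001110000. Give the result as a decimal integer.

248

232 = 11101000
b = 01110000
 OR → 11111000 = 248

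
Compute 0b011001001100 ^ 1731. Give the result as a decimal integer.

143

a = 11001001100
1731 = 11011000011
XOR → 00010001111 = 143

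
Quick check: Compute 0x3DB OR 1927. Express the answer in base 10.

2015

0x3DB = 01111011011
1927 = 11110000111
 OR → 11111011111 = 2015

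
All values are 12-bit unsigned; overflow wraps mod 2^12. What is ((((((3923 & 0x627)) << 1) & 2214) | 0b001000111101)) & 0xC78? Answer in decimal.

2104

3923 = 111101010011
0x627 = 011000100111
→ & → 011000000011 = 1539
→ << 1 (mod 2^12) → 110000000110 = 3078
2214 = 100010100110
→ & → 100000000110 = 2054
0b001000111101 = 001000111101
→ | → 101000111111 = 2623
0xC78 = 110001111000
→ & → 100000111000 = 2104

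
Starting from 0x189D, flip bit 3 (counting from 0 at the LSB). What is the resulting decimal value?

x = 001100010011101
bit 3 is currently 1; toggle it via x ^ (1 << 3) = x ^ 8
→ 001100010010101 = 6293

6293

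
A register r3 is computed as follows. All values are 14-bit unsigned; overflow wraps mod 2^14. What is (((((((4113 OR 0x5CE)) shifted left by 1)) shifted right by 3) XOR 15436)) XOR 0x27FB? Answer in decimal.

4113 = 01000000010001
0x5CE = 00010111001110
→ OR → 01010111011111 = 5599
→ shifted left by 1 (mod 2^14) → 10101110111110 = 11198
→ shifted right by 3 → 00010101110111 = 1399
15436 = 11110001001100
→ XOR → 11100100111011 = 14651
0x27FB = 10011111111011
→ XOR → 01111011000000 = 7872

7872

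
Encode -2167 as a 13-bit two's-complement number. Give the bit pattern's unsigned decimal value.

2167 in 13 bits: 0100001110111
Invert: 1011110001000
Add 1:  1011110001001 = 6025
(Check: 2^13 - 2167 = 8192 - 2167 = 6025.)

6025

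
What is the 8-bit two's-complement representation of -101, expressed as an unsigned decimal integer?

101 in 8 bits: 01100101
Invert: 10011010
Add 1:  10011011 = 155
(Check: 2^8 - 101 = 256 - 101 = 155.)

155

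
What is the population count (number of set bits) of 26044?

9

26044 = 110010110111100
Count the 1s: 1 + 1 + 1 + 1 + 1 + 1 + 1 + 1 + 1 = 9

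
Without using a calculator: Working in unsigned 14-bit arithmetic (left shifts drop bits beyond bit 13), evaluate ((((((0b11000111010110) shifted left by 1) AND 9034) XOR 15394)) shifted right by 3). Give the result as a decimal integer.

0b11000111010110 = 11000111010110
→ shifted left by 1 (mod 2^14) → 10001110101100 = 9132
9034 = 10001101001010
→ AND → 10001100001000 = 8968
15394 = 11110000100010
→ XOR → 01111100101010 = 7978
→ shifted right by 3 → 00001111100101 = 997

997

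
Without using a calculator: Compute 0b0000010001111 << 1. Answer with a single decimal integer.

286

x = 010001111
shift left by 1 → 100011110 = 286
(equivalently, 143 × 2^1 = 143 × 2)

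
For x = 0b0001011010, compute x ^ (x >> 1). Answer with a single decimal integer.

119

x = 1011010 = 90
x>>1 = 0101101
XOR  = 1110111 = 119
(x ^ (x >> 1) gives the standard binary-reflected Gray code of x.)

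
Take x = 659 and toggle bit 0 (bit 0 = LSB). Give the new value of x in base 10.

x = 1010010011
bit 0 is currently 1; toggle it via x ^ (1 << 0) = x ^ 1
→ 1010010010 = 658

658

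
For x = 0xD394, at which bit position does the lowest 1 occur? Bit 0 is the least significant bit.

0xD394 = 1101001110010100
Trailing zeros: 2, so the lowest set bit is bit 2 (value 4).

2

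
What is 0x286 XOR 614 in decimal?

0x286 = 1010000110
614 = 1001100110
XOR → 0011100000 = 224

224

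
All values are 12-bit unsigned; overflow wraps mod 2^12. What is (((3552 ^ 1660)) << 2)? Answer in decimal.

3696

3552 = 110111100000
1660 = 011001111100
→ ^ → 101110011100 = 2972
→ << 2 (mod 2^12) → 111001110000 = 3696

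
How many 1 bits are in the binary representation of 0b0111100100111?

8

n = 111100100111
Count the 1s: 1 + 1 + 1 + 1 + 1 + 1 + 1 + 1 = 8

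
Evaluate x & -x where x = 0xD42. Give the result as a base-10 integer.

2

x = 110101000010 = 3394
-x (two's complement) = …001010111110
AND   = 000000000010 = 2
(x & -x isolates the lowest set bit of x.)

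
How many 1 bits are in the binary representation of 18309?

7

18309 = 100011110000101
Count the 1s: 1 + 1 + 1 + 1 + 1 + 1 + 1 = 7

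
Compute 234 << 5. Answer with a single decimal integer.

234 = 0000011101010
shift left by 5 → 1110101000000 = 7488
(equivalently, 234 × 2^5 = 234 × 32)

7488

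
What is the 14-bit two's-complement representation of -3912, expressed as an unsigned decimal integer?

3912 in 14 bits: 00111101001000
Invert: 11000010110111
Add 1:  11000010111000 = 12472
(Check: 2^14 - 3912 = 16384 - 3912 = 12472.)

12472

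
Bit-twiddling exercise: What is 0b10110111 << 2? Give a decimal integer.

732

x = 0010110111
shift left by 2 → 1011011100 = 732
(equivalently, 183 × 2^2 = 183 × 4)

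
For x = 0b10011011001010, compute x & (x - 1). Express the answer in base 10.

9928

x = 10011011001010 = 9930
x - 1 = 10011011001001
AND   = 10011011001000 = 9928
(x & (x - 1) clears the lowest set bit of x.)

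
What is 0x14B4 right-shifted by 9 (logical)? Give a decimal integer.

10

0x14B4 = 1010010110100
shift right by 9 → 0000000001010 = 10
(equivalently, floor(5300 / 512))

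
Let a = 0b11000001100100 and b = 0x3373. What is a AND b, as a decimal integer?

12384

a = 11000001100100
0x3373 = 11001101110011
AND → 11000001100000 = 12384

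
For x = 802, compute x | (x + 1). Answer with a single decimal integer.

803

x = 1100100010 = 802
x + 1 = 1100100011
OR    = 1100100011 = 803
(x | (x + 1) sets the lowest cleared bit.)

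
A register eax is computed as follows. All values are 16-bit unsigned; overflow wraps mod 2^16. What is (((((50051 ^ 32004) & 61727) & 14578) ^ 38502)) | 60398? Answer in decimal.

61422

50051 = 1100001110000011
32004 = 0111110100000100
→ ^ → 1011111010000111 = 48775
61727 = 1111000100011111
→ & → 1011000000000111 = 45063
14578 = 0011100011110010
→ & → 0011000000000010 = 12290
38502 = 1001011001100110
→ ^ → 1010011001100100 = 42596
60398 = 1110101111101110
→ | → 1110111111101110 = 61422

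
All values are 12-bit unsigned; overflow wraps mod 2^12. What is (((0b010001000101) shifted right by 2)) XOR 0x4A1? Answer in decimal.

1456

0b010001000101 = 010001000101
→ shifted right by 2 → 000100010001 = 273
0x4A1 = 010010100001
→ XOR → 010110110000 = 1456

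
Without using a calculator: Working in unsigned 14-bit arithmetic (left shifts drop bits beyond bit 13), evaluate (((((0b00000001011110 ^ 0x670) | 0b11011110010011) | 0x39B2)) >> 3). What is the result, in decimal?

2039

0b00000001011110 = 00000001011110
0x670 = 00011001110000
→ ^ → 00011000101110 = 1582
0b11011110010011 = 11011110010011
→ | → 11011110111111 = 14271
0x39B2 = 11100110110010
→ | → 11111110111111 = 16319
→ >> 3 → 00011111110111 = 2039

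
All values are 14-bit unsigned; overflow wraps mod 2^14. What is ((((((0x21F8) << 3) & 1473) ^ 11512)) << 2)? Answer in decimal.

9440

0x21F8 = 10000111111000
→ << 3 (mod 2^14) → 00111111000000 = 4032
1473 = 00010111000001
→ & → 00010111000000 = 1472
11512 = 10110011111000
→ ^ → 10100100111000 = 10552
→ << 2 (mod 2^14) → 10010011100000 = 9440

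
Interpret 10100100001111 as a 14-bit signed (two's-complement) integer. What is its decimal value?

-5873

pattern = 10100100001111 (MSB is 1 ⇒ negative)
Invert: 01011011110000, add 1 → 01011011110001 = 5873, so the value is -5873.
(Equivalently: 10511 - 2^14 = 10511 - 16384 = -5873.)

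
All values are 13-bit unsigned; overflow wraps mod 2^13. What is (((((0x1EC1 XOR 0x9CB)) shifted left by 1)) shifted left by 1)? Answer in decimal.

0x1EC1 = 1111011000001
0x9CB = 0100111001011
→ XOR → 1011100001010 = 5898
→ shifted left by 1 (mod 2^13) → 0111000010100 = 3604
→ shifted left by 1 (mod 2^13) → 1110000101000 = 7208

7208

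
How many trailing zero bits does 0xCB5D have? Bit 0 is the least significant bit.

0xCB5D = 1100101101011101
Trailing zeros: 0, so the lowest set bit is bit 0 (value 1).

0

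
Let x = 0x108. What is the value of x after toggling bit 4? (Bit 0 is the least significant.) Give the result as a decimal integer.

x = 00100001000
bit 4 is currently 0; toggle it via x ^ (1 << 4) = x ^ 16
→ 00100011000 = 280

280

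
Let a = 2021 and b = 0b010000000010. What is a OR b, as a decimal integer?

2021 = 11111100101
b = 10000000010
 OR → 11111100111 = 2023

2023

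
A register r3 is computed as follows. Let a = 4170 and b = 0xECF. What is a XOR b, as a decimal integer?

7813

4170 = 1000001001010
0xECF = 0111011001111
XOR → 1111010000101 = 7813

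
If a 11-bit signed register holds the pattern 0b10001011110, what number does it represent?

pattern = 10001011110 (MSB is 1 ⇒ negative)
Invert: 01110100001, add 1 → 01110100010 = 930, so the value is -930.
(Equivalently: 1118 - 2^11 = 1118 - 2048 = -930.)

-930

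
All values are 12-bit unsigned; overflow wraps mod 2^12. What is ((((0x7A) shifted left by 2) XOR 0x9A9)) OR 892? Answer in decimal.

2941

0x7A = 000001111010
→ shifted left by 2 (mod 2^12) → 000111101000 = 488
0x9A9 = 100110101001
→ XOR → 100001000001 = 2113
892 = 001101111100
→ OR → 101101111101 = 2941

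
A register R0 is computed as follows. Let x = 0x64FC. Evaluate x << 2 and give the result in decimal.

103408

0x64FC = 00110010011111100
shift left by 2 → 11001001111110000 = 103408
(equivalently, 25852 × 2^2 = 25852 × 4)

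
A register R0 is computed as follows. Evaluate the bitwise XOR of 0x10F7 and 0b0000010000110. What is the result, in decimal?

0x10F7 = 1000011110111
b = 0000010000110
XOR → 1000001110001 = 4209

4209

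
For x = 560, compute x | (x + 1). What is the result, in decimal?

561

x = 1000110000 = 560
x + 1 = 1000110001
OR    = 1000110001 = 561
(x | (x + 1) sets the lowest cleared bit.)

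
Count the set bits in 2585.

2585 = 101000011001
Count the 1s: 1 + 1 + 1 + 1 + 1 = 5

5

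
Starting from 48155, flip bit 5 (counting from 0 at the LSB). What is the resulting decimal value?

x = 1011110000011011
bit 5 is currently 0; toggle it via x ^ (1 << 5) = x ^ 32
→ 1011110000111011 = 48187

48187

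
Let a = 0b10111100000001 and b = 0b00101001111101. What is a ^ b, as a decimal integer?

9596

a = 10111100000001
b = 00101001111101
XOR → 10010101111100 = 9596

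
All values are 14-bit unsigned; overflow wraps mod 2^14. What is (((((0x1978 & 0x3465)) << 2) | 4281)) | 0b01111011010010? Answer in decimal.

8187

0x1978 = 01100101111000
0x3465 = 11010001100101
→ & → 01000001100000 = 4192
→ << 2 (mod 2^14) → 00000110000000 = 384
4281 = 01000010111001
→ | → 01000110111001 = 4537
0b01111011010010 = 01111011010010
→ | → 01111111111011 = 8187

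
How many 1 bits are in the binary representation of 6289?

6289 = 1100010010001
Count the 1s: 1 + 1 + 1 + 1 + 1 = 5

5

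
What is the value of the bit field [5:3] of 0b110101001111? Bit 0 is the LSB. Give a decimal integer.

1

v = 110101001111
Shift right by 3: 110101001
Mask low 3 bits: 001 = 1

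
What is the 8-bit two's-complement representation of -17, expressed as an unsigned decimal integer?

17 in 8 bits: 00010001
Invert: 11101110
Add 1:  11101111 = 239
(Check: 2^8 - 17 = 256 - 17 = 239.)

239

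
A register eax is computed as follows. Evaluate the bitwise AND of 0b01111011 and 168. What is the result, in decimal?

a = 01111011
168 = 10101000
AND → 00101000 = 40

40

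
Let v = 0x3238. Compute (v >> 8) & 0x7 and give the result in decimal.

v = 11001000111000
Shift right by 8: 110010
Mask low 3 bits: 010 = 2

2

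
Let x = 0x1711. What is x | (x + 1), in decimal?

5907

x = 1011100010001 = 5905
x + 1 = 1011100010010
OR    = 1011100010011 = 5907
(x | (x + 1) sets the lowest cleared bit.)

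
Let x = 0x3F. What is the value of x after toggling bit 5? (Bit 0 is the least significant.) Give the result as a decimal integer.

31

x = 000111111
bit 5 is currently 1; toggle it via x ^ (1 << 5) = x ^ 32
→ 000011111 = 31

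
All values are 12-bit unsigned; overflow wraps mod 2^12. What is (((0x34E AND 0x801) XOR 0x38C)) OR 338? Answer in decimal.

990

0x34E = 001101001110
0x801 = 100000000001
→ AND → 000000000000 = 0
0x38C = 001110001100
→ XOR → 001110001100 = 908
338 = 000101010010
→ OR → 001111011110 = 990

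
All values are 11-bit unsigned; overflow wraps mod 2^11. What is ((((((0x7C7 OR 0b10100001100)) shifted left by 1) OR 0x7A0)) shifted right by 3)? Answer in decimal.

0x7C7 = 11111000111
0b10100001100 = 10100001100
→ OR → 11111001111 = 1999
→ shifted left by 1 (mod 2^11) → 11110011110 = 1950
0x7A0 = 11110100000
→ OR → 11110111110 = 1982
→ shifted right by 3 → 00011110111 = 247

247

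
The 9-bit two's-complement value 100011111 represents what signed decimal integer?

pattern = 100011111 (MSB is 1 ⇒ negative)
Invert: 011100000, add 1 → 011100001 = 225, so the value is -225.
(Equivalently: 287 - 2^9 = 287 - 512 = -225.)

-225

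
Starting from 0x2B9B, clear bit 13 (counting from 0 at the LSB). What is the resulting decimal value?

x = 10101110011011
bit 13 is currently 1; clear it via x & ~(1 << 13) = x & ~8192
→ 00101110011011 = 2971

2971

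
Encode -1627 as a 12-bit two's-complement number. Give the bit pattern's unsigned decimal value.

1627 in 12 bits: 011001011011
Invert: 100110100100
Add 1:  100110100101 = 2469
(Check: 2^12 - 1627 = 4096 - 1627 = 2469.)

2469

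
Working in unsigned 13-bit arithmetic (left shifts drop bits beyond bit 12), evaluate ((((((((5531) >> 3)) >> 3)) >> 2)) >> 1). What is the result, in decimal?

5531 = 1010110011011
→ >> 3 → 0001010110011 = 691
→ >> 3 → 0000001010110 = 86
→ >> 2 → 0000000010101 = 21
→ >> 1 → 0000000001010 = 10

10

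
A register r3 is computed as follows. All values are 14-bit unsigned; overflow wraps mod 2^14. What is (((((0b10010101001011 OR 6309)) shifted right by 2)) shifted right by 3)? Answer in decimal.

0b10010101001011 = 10010101001011
6309 = 01100010100101
→ OR → 11110111101111 = 15855
→ shifted right by 2 → 00111101111011 = 3963
→ shifted right by 3 → 00000111101111 = 495

495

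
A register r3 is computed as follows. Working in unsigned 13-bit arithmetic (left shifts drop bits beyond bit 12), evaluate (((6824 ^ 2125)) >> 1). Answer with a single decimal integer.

6824 = 1101010101000
2125 = 0100001001101
→ ^ → 1001011100101 = 4837
→ >> 1 → 0100101110010 = 2418

2418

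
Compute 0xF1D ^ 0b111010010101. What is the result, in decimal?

392

0xF1D = 111100011101
b = 111010010101
XOR → 000110001000 = 392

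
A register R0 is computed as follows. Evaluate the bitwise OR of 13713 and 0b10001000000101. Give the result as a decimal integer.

13713 = 11010110010001
b = 10001000000101
 OR → 11011110010101 = 14229

14229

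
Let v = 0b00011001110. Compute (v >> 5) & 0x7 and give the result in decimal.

6

v = 00011001110
Shift right by 5: 000110
Mask low 3 bits: 110 = 6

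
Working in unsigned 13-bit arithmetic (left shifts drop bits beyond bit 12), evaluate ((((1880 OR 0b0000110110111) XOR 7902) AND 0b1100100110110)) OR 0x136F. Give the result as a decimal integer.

1880 = 0011101011000
0b0000110110111 = 0000110110111
→ OR → 0011111111111 = 2047
7902 = 1111011011110
→ XOR → 1100100100001 = 6433
0b1100100110110 = 1100100110110
→ AND → 1100100100000 = 6432
0x136F = 1001101101111
→ OR → 1101101101111 = 7023

7023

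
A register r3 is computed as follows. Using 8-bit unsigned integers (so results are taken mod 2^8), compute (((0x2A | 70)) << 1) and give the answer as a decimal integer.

0x2A = 00101010
70 = 01000110
→ | → 01101110 = 110
→ << 1 (mod 2^8) → 11011100 = 220

220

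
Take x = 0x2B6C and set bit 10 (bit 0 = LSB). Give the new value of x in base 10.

x = 10101101101100
bit 10 is currently 0; set it via x | (1 << 10) = x | 1024
→ 10111101101100 = 12140

12140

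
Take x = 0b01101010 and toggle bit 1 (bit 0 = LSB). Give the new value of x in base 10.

x = 01101010
bit 1 is currently 1; toggle it via x ^ (1 << 1) = x ^ 2
→ 01101000 = 104

104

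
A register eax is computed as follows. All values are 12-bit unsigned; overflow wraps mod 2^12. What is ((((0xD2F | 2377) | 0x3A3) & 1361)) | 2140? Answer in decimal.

3421

0xD2F = 110100101111
2377 = 100101001001
→ | → 110101101111 = 3439
0x3A3 = 001110100011
→ | → 111111101111 = 4079
1361 = 010101010001
→ & → 010101000001 = 1345
2140 = 100001011100
→ | → 110101011101 = 3421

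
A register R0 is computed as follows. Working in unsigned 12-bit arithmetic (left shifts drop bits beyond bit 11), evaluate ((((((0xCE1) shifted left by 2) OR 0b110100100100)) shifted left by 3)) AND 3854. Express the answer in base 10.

3328

0xCE1 = 110011100001
→ shifted left by 2 (mod 2^12) → 001110000100 = 900
0b110100100100 = 110100100100
→ OR → 111110100100 = 4004
→ shifted left by 3 (mod 2^12) → 110100100000 = 3360
3854 = 111100001110
→ AND → 110100000000 = 3328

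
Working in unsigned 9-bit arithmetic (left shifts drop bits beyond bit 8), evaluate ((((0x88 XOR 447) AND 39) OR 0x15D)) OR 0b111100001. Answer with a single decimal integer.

511

0x88 = 010001000
447 = 110111111
→ XOR → 100110111 = 311
39 = 000100111
→ AND → 000100111 = 39
0x15D = 101011101
→ OR → 101111111 = 383
0b111100001 = 111100001
→ OR → 111111111 = 511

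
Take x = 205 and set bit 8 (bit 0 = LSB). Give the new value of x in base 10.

x = 00000011001101
bit 8 is currently 0; set it via x | (1 << 8) = x | 256
→ 00000111001101 = 461

461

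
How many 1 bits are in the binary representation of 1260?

6

1260 = 10011101100
Count the 1s: 1 + 1 + 1 + 1 + 1 + 1 = 6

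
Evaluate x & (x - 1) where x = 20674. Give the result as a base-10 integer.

x = 101000011000010 = 20674
x - 1 = 101000011000001
AND   = 101000011000000 = 20672
(x & (x - 1) clears the lowest set bit of x.)

20672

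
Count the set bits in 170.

170 = 10101010
Count the 1s: 1 + 1 + 1 + 1 = 4

4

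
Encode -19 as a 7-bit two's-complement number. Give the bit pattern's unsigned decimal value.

109

19 in 7 bits: 0010011
Invert: 1101100
Add 1:  1101101 = 109
(Check: 2^7 - 19 = 128 - 19 = 109.)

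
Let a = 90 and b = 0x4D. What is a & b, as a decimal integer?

72

90 = 1011010
0x4D = 1001101
AND → 1001000 = 72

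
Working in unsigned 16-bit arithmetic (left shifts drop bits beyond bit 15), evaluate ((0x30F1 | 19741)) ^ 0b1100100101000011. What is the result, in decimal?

46270

0x30F1 = 0011000011110001
19741 = 0100110100011101
→ | → 0111110111111101 = 32253
0b1100100101000011 = 1100100101000011
→ ^ → 1011010010111110 = 46270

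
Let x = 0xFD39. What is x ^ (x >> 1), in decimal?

x = 1111110100111001 = 64825
x>>1 = 0111111010011100
XOR  = 1000001110100101 = 33701
(x ^ (x >> 1) gives the standard binary-reflected Gray code of x.)

33701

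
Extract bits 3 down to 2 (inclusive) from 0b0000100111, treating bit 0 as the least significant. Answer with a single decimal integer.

1

v = 0000100111
Shift right by 2: 00001001
Mask low 2 bits: 01 = 1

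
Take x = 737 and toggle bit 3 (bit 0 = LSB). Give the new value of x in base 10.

x = 1011100001
bit 3 is currently 0; toggle it via x ^ (1 << 3) = x ^ 8
→ 1011101001 = 745

745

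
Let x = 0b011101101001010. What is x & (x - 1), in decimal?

x = 11101101001010 = 15178
x - 1 = 11101101001001
AND   = 11101101001000 = 15176
(x & (x - 1) clears the lowest set bit of x.)

15176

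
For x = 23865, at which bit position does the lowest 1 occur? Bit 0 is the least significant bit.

23865 = 101110100111001
Trailing zeros: 0, so the lowest set bit is bit 0 (value 1).

0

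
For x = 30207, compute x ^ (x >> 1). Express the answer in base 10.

x = 111010111111111 = 30207
x>>1 = 011101011111111
XOR  = 100111100000000 = 20224
(x ^ (x >> 1) gives the standard binary-reflected Gray code of x.)

20224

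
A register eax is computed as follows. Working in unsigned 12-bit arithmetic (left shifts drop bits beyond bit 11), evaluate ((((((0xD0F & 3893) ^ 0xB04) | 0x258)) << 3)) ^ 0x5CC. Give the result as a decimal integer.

1796

0xD0F = 110100001111
3893 = 111100110101
→ & → 110100000101 = 3333
0xB04 = 101100000100
→ ^ → 011000000001 = 1537
0x258 = 001001011000
→ | → 011001011001 = 1625
→ << 3 (mod 2^12) → 001011001000 = 712
0x5CC = 010111001100
→ ^ → 011100000100 = 1796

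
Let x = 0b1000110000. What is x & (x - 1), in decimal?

544

x = 1000110000 = 560
x - 1 = 1000101111
AND   = 1000100000 = 544
(x & (x - 1) clears the lowest set bit of x.)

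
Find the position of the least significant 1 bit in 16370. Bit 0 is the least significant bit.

16370 = 11111111110010
Trailing zeros: 1, so the lowest set bit is bit 1 (value 2).

1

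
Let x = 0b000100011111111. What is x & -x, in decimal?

x = 100011111111 = 2303
-x (two's complement) = …011100000001
AND   = 000000000001 = 1
(x & -x isolates the lowest set bit of x.)

1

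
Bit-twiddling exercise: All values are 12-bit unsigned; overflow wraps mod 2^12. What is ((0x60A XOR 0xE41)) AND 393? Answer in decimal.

0x60A = 011000001010
0xE41 = 111001000001
→ XOR → 100001001011 = 2123
393 = 000110001001
→ AND → 000000001001 = 9

9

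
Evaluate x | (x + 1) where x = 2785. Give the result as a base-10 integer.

2787

x = 101011100001 = 2785
x + 1 = 101011100010
OR    = 101011100011 = 2787
(x | (x + 1) sets the lowest cleared bit.)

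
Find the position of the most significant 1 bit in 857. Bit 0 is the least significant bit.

9

857 = 1101011001
The topmost 1 is at position 9 (since 2^9 = 512 ≤ 857 < 1024).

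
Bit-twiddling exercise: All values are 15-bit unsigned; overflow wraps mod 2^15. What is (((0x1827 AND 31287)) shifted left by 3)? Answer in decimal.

0x1827 = 001100000100111
31287 = 111101000110111
→ AND → 001100000100111 = 6183
→ shifted left by 3 (mod 2^15) → 100000100111000 = 16696

16696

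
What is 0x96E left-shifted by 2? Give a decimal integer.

0x96E = 00100101101110
shift left by 2 → 10010110111000 = 9656
(equivalently, 2414 × 2^2 = 2414 × 4)

9656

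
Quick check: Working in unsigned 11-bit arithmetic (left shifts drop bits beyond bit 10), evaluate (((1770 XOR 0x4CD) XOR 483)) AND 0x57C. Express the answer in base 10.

324

1770 = 11011101010
0x4CD = 10011001101
→ XOR → 01000100111 = 551
483 = 00111100011
→ XOR → 01111000100 = 964
0x57C = 10101111100
→ AND → 00101000100 = 324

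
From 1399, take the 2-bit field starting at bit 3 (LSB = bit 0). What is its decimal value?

2

v = 010101110111
Shift right by 3: 010101110
Mask low 2 bits: 10 = 2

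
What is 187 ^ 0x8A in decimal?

187 = 10111011
0x8A = 10001010
XOR → 00110001 = 49

49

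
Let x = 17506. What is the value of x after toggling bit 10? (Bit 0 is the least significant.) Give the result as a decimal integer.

16482

x = 100010001100010
bit 10 is currently 1; toggle it via x ^ (1 << 10) = x ^ 1024
→ 100000001100010 = 16482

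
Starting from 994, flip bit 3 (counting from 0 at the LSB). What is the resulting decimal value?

1002

x = 1111100010
bit 3 is currently 0; toggle it via x ^ (1 << 3) = x ^ 8
→ 1111101010 = 1002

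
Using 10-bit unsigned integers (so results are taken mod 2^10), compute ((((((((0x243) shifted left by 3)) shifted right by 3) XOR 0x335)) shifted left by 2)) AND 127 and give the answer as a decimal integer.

88

0x243 = 1001000011
→ shifted left by 3 (mod 2^10) → 1000011000 = 536
→ shifted right by 3 → 0001000011 = 67
0x335 = 1100110101
→ XOR → 1101110110 = 886
→ shifted left by 2 (mod 2^10) → 0111011000 = 472
127 = 0001111111
→ AND → 0001011000 = 88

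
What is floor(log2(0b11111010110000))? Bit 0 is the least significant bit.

13

0b11111010110000 = 11111010110000
The topmost 1 is at position 13 (since 2^13 = 8192 ≤ 16048 < 16384).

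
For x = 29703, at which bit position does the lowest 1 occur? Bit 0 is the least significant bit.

0

29703 = 111010000000111
Trailing zeros: 0, so the lowest set bit is bit 0 (value 1).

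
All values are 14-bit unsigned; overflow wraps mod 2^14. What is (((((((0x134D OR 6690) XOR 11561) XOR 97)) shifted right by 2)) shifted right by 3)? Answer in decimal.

433

0x134D = 01001101001101
6690 = 01101000100010
→ OR → 01101101101111 = 7023
11561 = 10110100101001
→ XOR → 11011001000110 = 13894
97 = 00000001100001
→ XOR → 11011000100111 = 13863
→ shifted right by 2 → 00110110001001 = 3465
→ shifted right by 3 → 00000110110001 = 433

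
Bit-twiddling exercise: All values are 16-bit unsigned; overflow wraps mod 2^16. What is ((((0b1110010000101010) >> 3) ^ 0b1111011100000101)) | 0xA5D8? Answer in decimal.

61400

0b1110010000101010 = 1110010000101010
→ >> 3 → 0001110010000101 = 7301
0b1111011100000101 = 1111011100000101
→ ^ → 1110101110000000 = 60288
0xA5D8 = 1010010111011000
→ | → 1110111111011000 = 61400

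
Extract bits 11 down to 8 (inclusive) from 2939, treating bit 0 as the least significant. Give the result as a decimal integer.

11

v = 101101111011
Shift right by 8: 1011
Mask low 4 bits: 1011 = 11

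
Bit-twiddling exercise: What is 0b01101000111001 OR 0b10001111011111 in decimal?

15359

a = 01101000111001
b = 10001111011111
 OR → 11101111111111 = 15359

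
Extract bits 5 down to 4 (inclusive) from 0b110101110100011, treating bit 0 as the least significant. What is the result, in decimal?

2

v = 110101110100011
Shift right by 4: 11010111010
Mask low 2 bits: 10 = 2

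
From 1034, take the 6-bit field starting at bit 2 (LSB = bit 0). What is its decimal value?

2

v = 010000001010
Shift right by 2: 0100000010
Mask low 6 bits: 000010 = 2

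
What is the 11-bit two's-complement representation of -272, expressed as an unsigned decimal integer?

1776

272 in 11 bits: 00100010000
Invert: 11011101111
Add 1:  11011110000 = 1776
(Check: 2^11 - 272 = 2048 - 272 = 1776.)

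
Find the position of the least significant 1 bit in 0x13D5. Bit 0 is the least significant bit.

0x13D5 = 1001111010101
Trailing zeros: 0, so the lowest set bit is bit 0 (value 1).

0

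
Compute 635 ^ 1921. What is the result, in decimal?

635 = 01001111011
1921 = 11110000001
XOR → 10111111010 = 1530

1530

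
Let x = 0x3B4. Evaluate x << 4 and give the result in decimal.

15168

0x3B4 = 00001110110100
shift left by 4 → 11101101000000 = 15168
(equivalently, 948 × 2^4 = 948 × 16)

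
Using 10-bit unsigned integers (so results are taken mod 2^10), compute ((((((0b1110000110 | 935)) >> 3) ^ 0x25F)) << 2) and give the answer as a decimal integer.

172

0b1110000110 = 1110000110
935 = 1110100111
→ | → 1110100111 = 935
→ >> 3 → 0001110100 = 116
0x25F = 1001011111
→ ^ → 1000101011 = 555
→ << 2 (mod 2^10) → 0010101100 = 172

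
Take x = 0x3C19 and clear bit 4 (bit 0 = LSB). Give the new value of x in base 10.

x = 11110000011001
bit 4 is currently 1; clear it via x & ~(1 << 4) = x & ~16
→ 11110000001001 = 15369

15369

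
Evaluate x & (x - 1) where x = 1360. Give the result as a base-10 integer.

x = 10101010000 = 1360
x - 1 = 10101001111
AND   = 10101000000 = 1344
(x & (x - 1) clears the lowest set bit of x.)

1344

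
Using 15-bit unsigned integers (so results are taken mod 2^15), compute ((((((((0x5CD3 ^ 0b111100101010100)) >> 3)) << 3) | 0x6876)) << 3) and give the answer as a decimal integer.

28592

0x5CD3 = 101110011010011
0b111100101010100 = 111100101010100
→ ^ → 010010110000111 = 9607
→ >> 3 → 000010010110000 = 1200
→ << 3 (mod 2^15) → 010010110000000 = 9600
0x6876 = 110100001110110
→ | → 110110111110110 = 28150
→ << 3 (mod 2^15) → 110111110110000 = 28592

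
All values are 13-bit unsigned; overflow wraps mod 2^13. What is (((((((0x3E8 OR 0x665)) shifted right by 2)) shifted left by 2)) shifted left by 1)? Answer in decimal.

4056

0x3E8 = 0001111101000
0x665 = 0011001100101
→ OR → 0011111101101 = 2029
→ shifted right by 2 → 0000111111011 = 507
→ shifted left by 2 (mod 2^13) → 0011111101100 = 2028
→ shifted left by 1 (mod 2^13) → 0111111011000 = 4056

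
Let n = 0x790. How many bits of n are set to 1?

5

0x790 = 11110010000
Count the 1s: 1 + 1 + 1 + 1 + 1 = 5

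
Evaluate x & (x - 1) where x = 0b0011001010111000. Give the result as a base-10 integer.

x = 11001010111000 = 12984
x - 1 = 11001010110111
AND   = 11001010110000 = 12976
(x & (x - 1) clears the lowest set bit of x.)

12976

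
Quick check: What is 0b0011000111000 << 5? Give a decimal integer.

50944

x = 0000011000111000
shift left by 5 → 1100011100000000 = 50944
(equivalently, 1592 × 2^5 = 1592 × 32)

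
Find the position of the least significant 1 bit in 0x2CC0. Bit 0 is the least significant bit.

6

0x2CC0 = 10110011000000
Trailing zeros: 6, so the lowest set bit is bit 6 (value 64).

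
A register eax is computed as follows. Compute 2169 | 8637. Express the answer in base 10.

2169 = 00100001111001
8637 = 10000110111101
 OR → 10100111111101 = 10749

10749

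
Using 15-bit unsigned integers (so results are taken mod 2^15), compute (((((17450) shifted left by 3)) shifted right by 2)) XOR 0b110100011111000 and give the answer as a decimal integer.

24748

17450 = 100010000101010
→ shifted left by 3 (mod 2^15) → 010000101010000 = 8528
→ shifted right by 2 → 000100001010100 = 2132
0b110100011111000 = 110100011111000
→ XOR → 110000010101100 = 24748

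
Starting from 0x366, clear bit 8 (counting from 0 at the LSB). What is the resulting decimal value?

x = 00001101100110
bit 8 is currently 1; clear it via x & ~(1 << 8) = x & ~256
→ 00001001100110 = 614

614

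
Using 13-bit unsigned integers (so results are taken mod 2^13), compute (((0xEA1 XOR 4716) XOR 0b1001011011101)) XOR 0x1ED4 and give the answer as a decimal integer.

4292

0xEA1 = 0111010100001
4716 = 1001001101100
→ XOR → 1110011001101 = 7373
0b1001011011101 = 1001011011101
→ XOR → 0111000010000 = 3600
0x1ED4 = 1111011010100
→ XOR → 1000011000100 = 4292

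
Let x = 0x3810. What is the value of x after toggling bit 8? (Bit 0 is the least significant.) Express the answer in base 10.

x = 11100000010000
bit 8 is currently 0; toggle it via x ^ (1 << 8) = x ^ 256
→ 11100100010000 = 14608

14608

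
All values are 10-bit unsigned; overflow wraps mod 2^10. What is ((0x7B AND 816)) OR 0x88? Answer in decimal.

184

0x7B = 0001111011
816 = 1100110000
→ AND → 0000110000 = 48
0x88 = 0010001000
→ OR → 0010111000 = 184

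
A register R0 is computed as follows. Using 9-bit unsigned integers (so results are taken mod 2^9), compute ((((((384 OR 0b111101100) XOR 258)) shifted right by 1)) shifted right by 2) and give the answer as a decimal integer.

29

384 = 110000000
0b111101100 = 111101100
→ OR → 111101100 = 492
258 = 100000010
→ XOR → 011101110 = 238
→ shifted right by 1 → 001110111 = 119
→ shifted right by 2 → 000011101 = 29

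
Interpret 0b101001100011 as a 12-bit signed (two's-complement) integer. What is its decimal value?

-1437

pattern = 101001100011 (MSB is 1 ⇒ negative)
Invert: 010110011100, add 1 → 010110011101 = 1437, so the value is -1437.
(Equivalently: 2659 - 2^12 = 2659 - 4096 = -1437.)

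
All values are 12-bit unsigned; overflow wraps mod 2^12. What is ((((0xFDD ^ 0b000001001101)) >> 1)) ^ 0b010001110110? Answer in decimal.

958

0xFDD = 111111011101
0b000001001101 = 000001001101
→ ^ → 111110010000 = 3984
→ >> 1 → 011111001000 = 1992
0b010001110110 = 010001110110
→ ^ → 001110111110 = 958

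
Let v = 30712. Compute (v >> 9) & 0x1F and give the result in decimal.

v = 111011111111000
Shift right by 9: 111011
Mask low 5 bits: 11011 = 27

27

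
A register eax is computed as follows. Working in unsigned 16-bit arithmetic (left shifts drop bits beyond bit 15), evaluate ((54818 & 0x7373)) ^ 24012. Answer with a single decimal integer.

54818 = 1101011000100010
0x7373 = 0111001101110011
→ & → 0101001000100010 = 21026
24012 = 0101110111001100
→ ^ → 0000111111101110 = 4078

4078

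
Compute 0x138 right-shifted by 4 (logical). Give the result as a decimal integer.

0x138 = 100111000
shift right by 4 → 000010011 = 19
(equivalently, floor(312 / 16))

19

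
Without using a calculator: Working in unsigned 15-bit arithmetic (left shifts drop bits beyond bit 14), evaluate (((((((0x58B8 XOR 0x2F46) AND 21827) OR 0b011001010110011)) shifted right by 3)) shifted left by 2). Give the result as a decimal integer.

15352

0x58B8 = 101100010111000
0x2F46 = 010111101000110
→ XOR → 111011111111110 = 30718
21827 = 101010101000011
→ AND → 101010101000010 = 21826
0b011001010110011 = 011001010110011
→ OR → 111011111110011 = 30707
→ shifted right by 3 → 000111011111110 = 3838
→ shifted left by 2 (mod 2^15) → 011101111111000 = 15352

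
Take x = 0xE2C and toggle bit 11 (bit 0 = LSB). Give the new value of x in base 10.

x = 0111000101100
bit 11 is currently 1; toggle it via x ^ (1 << 11) = x ^ 2048
→ 0011000101100 = 1580

1580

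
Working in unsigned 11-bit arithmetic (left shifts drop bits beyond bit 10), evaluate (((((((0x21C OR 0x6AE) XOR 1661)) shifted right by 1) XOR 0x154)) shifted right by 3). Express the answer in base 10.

0x21C = 01000011100
0x6AE = 11010101110
→ OR → 11010111110 = 1726
1661 = 11001111101
→ XOR → 00011000011 = 195
→ shifted right by 1 → 00001100001 = 97
0x154 = 00101010100
→ XOR → 00100110101 = 309
→ shifted right by 3 → 00000100110 = 38

38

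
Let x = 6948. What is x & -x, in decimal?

x = 1101100100100 = 6948
-x (two's complement) = …0010011011100
AND   = 0000000000100 = 4
(x & -x isolates the lowest set bit of x.)

4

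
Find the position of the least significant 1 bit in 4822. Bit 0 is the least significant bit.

1

4822 = 1001011010110
Trailing zeros: 1, so the lowest set bit is bit 1 (value 2).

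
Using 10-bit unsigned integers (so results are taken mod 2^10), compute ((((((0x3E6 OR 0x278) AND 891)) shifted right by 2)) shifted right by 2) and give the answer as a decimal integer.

55

0x3E6 = 1111100110
0x278 = 1001111000
→ OR → 1111111110 = 1022
891 = 1101111011
→ AND → 1101111010 = 890
→ shifted right by 2 → 0011011110 = 222
→ shifted right by 2 → 0000110111 = 55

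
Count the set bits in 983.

8

983 = 1111010111
Count the 1s: 1 + 1 + 1 + 1 + 1 + 1 + 1 + 1 = 8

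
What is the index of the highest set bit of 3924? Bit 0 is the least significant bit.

11

3924 = 111101010100
The topmost 1 is at position 11 (since 2^11 = 2048 ≤ 3924 < 4096).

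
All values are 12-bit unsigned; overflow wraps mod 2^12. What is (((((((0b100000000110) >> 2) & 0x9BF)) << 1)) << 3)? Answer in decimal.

0b100000000110 = 100000000110
→ >> 2 → 001000000001 = 513
0x9BF = 100110111111
→ & → 000000000001 = 1
→ << 1 (mod 2^12) → 000000000010 = 2
→ << 3 (mod 2^12) → 000000010000 = 16

16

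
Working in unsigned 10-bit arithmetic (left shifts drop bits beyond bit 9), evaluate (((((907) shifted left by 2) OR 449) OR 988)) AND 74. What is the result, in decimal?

907 = 1110001011
→ shifted left by 2 (mod 2^10) → 1000101100 = 556
449 = 0111000001
→ OR → 1111101101 = 1005
988 = 1111011100
→ OR → 1111111101 = 1021
74 = 0001001010
→ AND → 0001001000 = 72

72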